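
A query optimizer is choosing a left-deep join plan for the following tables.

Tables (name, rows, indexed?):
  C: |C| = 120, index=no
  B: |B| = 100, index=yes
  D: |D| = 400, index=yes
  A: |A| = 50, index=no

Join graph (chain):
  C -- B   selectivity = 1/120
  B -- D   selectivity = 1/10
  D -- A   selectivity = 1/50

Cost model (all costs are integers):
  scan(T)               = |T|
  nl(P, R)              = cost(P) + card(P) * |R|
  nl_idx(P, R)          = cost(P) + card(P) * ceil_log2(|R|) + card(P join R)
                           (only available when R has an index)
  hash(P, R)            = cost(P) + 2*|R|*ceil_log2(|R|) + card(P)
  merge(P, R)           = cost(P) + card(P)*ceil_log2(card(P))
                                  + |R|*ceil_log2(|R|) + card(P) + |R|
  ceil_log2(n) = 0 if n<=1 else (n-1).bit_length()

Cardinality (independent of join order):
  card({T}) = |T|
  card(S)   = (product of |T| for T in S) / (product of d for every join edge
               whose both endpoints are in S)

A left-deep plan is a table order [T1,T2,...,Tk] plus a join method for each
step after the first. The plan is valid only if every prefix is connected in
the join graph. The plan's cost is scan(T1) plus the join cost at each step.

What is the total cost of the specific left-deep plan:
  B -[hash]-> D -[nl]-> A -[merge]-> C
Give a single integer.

260360

step 1: scan B: cost=100, card=100
step 2: join D via hash
    card(P join D) = 100*400/(10) = 4000
    cost = 100 + 2*400*9 + 100 = 7400
step 3: join A via nl
    card(P join A) = 4000*50/(50) = 4000
    cost = 7400 + 4000*50 = 207400
step 4: join C via merge
    card(P join C) = 4000*120/(120) = 4000
    cost = 207400 + 4000*12 + 120*7 + 4000 + 120 = 260360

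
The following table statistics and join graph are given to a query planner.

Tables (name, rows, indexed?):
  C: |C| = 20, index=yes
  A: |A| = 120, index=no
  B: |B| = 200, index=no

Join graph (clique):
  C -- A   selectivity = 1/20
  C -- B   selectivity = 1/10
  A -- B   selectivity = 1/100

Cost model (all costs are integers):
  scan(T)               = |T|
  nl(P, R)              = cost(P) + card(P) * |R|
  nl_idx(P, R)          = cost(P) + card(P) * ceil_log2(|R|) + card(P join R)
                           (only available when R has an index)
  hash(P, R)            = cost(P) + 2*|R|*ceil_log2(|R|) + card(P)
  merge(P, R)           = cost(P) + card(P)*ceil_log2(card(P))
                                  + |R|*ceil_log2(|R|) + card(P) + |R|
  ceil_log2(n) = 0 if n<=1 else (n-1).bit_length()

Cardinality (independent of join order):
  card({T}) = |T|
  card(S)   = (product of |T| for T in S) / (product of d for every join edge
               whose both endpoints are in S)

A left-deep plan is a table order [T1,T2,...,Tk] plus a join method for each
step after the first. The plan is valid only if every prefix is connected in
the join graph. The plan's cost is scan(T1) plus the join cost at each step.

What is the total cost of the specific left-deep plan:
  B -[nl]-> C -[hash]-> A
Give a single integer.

step 1: scan B: cost=200, card=200
step 2: join C via nl
    card(P join C) = 200*20/(10) = 400
    cost = 200 + 200*20 = 4200
step 3: join A via hash
    card(P join A) = 400*120/(20*100) = 24
    cost = 4200 + 2*120*7 + 400 = 6280

6280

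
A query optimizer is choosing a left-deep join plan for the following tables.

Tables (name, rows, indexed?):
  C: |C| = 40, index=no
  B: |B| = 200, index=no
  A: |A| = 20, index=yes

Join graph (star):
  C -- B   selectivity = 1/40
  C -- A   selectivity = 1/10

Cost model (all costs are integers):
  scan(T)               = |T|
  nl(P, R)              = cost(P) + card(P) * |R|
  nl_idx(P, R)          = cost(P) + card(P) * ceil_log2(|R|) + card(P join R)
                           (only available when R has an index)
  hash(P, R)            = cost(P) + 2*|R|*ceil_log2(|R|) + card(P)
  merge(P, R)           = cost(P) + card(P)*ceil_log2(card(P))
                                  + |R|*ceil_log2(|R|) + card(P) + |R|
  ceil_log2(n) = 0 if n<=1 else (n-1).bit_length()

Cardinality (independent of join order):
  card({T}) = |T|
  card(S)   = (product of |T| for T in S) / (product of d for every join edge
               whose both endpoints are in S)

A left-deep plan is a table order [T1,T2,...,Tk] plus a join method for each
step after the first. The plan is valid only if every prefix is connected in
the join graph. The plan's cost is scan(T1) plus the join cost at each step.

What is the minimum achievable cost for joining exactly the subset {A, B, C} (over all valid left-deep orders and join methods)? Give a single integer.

1280

Selinger DP over subsets of {A,B,C}:
  {C}: scan cost=40, card=40
  {B}: scan cost=200, card=200
  {A}: scan cost=20, card=20
  {BC}: card=200; try (C,hash)→880, (B,merge)→2120, (C,merge)→2280, (B,hash)→3280, (B,nl)→8040, (C,nl)→8200; best=880 via (C,hash)
  {AC}: card=80; try (A,hash)→280, (A,nl_idx)→320, (C,merge)→420, (A,merge)→440, (C,hash)→520, (C,nl)→820 …(+1); best=280 via (A,hash)
  {ABC}: card=400; try (A,hash)→1280, (A,nl_idx)→2280, (B,merge)→2720, (A,merge)→2800, (B,hash)→3560, (A,nl)→4880 …(+1); best=1280 via (A,hash)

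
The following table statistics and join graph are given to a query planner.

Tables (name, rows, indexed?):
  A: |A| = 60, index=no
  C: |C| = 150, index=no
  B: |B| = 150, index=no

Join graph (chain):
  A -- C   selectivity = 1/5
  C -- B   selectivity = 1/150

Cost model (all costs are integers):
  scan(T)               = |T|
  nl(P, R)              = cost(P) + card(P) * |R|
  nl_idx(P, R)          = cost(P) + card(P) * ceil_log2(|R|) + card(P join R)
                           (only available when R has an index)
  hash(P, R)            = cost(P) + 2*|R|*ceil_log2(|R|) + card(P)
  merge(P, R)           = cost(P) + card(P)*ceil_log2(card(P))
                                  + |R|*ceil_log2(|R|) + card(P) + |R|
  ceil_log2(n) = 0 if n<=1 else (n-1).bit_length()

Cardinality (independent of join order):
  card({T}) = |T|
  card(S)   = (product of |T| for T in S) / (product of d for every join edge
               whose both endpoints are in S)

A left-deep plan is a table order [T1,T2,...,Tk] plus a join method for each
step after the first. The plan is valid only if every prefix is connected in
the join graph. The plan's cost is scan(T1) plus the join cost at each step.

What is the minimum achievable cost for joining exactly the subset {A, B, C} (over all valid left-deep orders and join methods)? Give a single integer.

Selinger DP over subsets of {A,B,C}:
  {A}: scan cost=60, card=60
  {C}: scan cost=150, card=150
  {B}: scan cost=150, card=150
  {AC}: card=1800; try (A,hash)→1020, (C,merge)→1830, (A,merge)→1920, (C,hash)→2520, (C,nl)→9060, (A,nl)→9150; best=1020 via (A,hash)
  {BC}: card=150; try (C,hash)→2700, (B,hash)→2700, (C,merge)→2850, (B,merge)→2850, (C,nl)→22650, (B,nl)→22650; best=2700 via (C,hash)
  {ABC}: card=1800; try (A,hash)→3570, (A,merge)→4470, (B,hash)→5220, (A,nl)→11700, (B,merge)→23970, (B,nl)→271020; best=3570 via (A,hash)

3570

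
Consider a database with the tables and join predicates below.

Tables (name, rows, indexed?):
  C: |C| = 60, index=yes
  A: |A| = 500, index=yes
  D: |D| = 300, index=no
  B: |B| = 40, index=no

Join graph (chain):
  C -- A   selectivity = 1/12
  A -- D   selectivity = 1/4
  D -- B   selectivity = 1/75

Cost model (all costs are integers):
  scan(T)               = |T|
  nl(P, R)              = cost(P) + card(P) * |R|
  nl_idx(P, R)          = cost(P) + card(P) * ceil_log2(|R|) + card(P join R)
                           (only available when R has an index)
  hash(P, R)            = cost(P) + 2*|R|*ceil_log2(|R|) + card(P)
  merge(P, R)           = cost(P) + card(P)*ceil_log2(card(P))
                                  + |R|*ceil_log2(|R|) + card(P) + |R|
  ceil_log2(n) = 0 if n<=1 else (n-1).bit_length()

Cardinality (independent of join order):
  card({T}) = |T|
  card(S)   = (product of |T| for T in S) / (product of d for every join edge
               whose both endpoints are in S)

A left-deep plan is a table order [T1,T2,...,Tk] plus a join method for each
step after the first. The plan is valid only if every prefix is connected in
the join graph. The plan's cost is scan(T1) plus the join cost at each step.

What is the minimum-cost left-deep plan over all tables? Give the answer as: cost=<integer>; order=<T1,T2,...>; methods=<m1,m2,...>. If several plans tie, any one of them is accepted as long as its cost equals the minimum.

cost=28240; order=D,B,A,C; methods=hash,merge,hash

Selinger DP (subsets sized 1..n):
  {C}: scan cost=60, card=60
  {A}: scan cost=500, card=500
  {D}: scan cost=300, card=300
  {B}: scan cost=40, card=40
  {AC}: card=2500; try (C,hash)→1720, (A,nl_idx)→3100, (A,merge)→5480, (C,merge)→5920, (C,nl_idx)→6000, (A,hash)→9120 …(+2); best=1720 via (C,hash)
  {AD}: card=37500; try (D,hash)→6400, (A,merge)→8300, (D,merge)→8500, (A,hash)→9600, (A,nl_idx)→40500, (A,nl)→150300 …(+1); best=6400 via (D,hash)
  {BD}: card=160; try (B,hash)→1080, (D,merge)→3320, (B,merge)→3580, (D,hash)→5480, (D,nl)→12040, (B,nl)→12300; best=1080 via (B,hash)
  {ACD}: card=187500; try (D,hash)→9620, (D,merge)→37220, (C,hash)→44620, (C,nl_idx)→418900, (C,merge)→644320, (D,nl)→751720 …(+1); best=9620 via (D,hash)
  {ABD}: card=20000; try (A,merge)→7520, (A,hash)→10240, (A,nl_idx)→22520, (B,hash)→44380, (A,nl)→81080, (B,merge)→644180 …(+1); best=7520 via (A,merge)
  {ABCD}: card=100000; try (C,hash)→28240, (B,hash)→197600, (C,nl_idx)→227520, (C,merge)→327940, (C,nl)→1207520, (B,merge)→3572400 …(+1); best=28240 via (C,hash)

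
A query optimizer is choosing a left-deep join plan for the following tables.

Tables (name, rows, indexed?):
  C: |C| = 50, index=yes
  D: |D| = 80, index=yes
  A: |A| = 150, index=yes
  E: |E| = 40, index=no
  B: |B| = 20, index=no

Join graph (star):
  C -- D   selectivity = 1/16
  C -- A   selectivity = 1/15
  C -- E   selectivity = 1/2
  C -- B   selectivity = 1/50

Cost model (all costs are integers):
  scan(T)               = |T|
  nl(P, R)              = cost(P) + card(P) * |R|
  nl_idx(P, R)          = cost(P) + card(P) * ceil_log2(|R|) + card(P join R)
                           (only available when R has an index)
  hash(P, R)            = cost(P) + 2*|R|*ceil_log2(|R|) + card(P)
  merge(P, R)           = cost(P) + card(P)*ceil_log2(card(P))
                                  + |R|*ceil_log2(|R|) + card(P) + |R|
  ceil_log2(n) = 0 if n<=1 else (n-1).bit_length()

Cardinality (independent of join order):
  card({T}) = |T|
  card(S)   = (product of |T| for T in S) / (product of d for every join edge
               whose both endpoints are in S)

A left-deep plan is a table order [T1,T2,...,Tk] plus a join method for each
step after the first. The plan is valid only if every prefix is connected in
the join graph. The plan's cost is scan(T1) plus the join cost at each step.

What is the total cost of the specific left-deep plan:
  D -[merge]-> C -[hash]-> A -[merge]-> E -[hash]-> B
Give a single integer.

86700

step 1: scan D: cost=80, card=80
step 2: join C via merge
    card(P join C) = 80*50/(16) = 250
    cost = 80 + 80*7 + 50*6 + 80 + 50 = 1070
step 3: join A via hash
    card(P join A) = 250*150/(15) = 2500
    cost = 1070 + 2*150*8 + 250 = 3720
step 4: join E via merge
    card(P join E) = 2500*40/(2) = 50000
    cost = 3720 + 2500*12 + 40*6 + 2500 + 40 = 36500
step 5: join B via hash
    card(P join B) = 50000*20/(50) = 20000
    cost = 36500 + 2*20*5 + 50000 = 86700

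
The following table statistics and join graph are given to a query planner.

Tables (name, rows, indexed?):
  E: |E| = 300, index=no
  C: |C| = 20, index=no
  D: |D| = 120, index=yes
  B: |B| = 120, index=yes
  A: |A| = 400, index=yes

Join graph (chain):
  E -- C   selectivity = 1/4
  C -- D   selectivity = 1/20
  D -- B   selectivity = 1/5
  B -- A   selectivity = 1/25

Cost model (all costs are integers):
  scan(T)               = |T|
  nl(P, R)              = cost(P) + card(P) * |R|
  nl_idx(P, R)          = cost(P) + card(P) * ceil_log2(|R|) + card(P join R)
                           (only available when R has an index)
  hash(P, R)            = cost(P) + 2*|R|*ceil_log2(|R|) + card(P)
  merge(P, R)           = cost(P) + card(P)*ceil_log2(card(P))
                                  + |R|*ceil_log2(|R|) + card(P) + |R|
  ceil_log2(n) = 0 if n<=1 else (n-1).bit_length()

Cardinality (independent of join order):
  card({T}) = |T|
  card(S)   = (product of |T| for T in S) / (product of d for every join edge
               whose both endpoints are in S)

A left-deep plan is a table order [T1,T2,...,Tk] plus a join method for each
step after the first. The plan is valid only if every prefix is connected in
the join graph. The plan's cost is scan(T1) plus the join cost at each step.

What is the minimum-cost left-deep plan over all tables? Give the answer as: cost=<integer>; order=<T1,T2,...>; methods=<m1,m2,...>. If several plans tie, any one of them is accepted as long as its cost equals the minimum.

Selinger DP (subsets sized 1..n):
  {E}: scan cost=300, card=300
  {C}: scan cost=20, card=20
  {D}: scan cost=120, card=120
  {B}: scan cost=120, card=120
  {A}: scan cost=400, card=400
  {CE}: card=1500; try (C,hash)→800, (E,merge)→3140, (C,merge)→3420, (E,hash)→5440, (E,nl)→6020, (C,nl)→6300; best=800 via (C,hash)
  {CD}: card=120; try (D,nl_idx)→280, (C,hash)→440, (D,merge)→1100, (C,merge)→1200, (D,hash)→1720, (D,nl)→2420 …(+1); best=280 via (D,nl_idx)
  {BD}: card=2880; try (D,hash)→1920, (B,hash)→1920, (D,merge)→2040, (B,merge)→2040, (D,nl_idx)→3840, (B,nl_idx)→3840 …(+2); best=1920 via (D,hash)
  {AB}: card=1920; try (B,hash)→2480, (A,nl_idx)→3120, (A,merge)→5080, (B,nl_idx)→5120, (B,merge)→5360, (A,hash)→7440 …(+2); best=2480 via (B,hash)
  {CDE}: card=9000; try (D,hash)→3980, (E,merge)→4240, (E,hash)→5800, (D,merge)→19760, (D,nl_idx)→20300, (E,nl)→36280 …(+1); best=3980 via (D,hash)
  {BCD}: card=2880; try (B,hash)→2080, (B,merge)→2200, (B,nl_idx)→4000, (C,hash)→5000, (B,nl)→14680, (C,merge)→39480 …(+1); best=2080 via (B,hash)
  {ABD}: card=46080; try (D,hash)→6080, (A,hash)→12000, (D,merge)→26480, (A,merge)→43360, (D,nl_idx)→62000, (A,nl_idx)→73920 …(+2); best=6080 via (D,hash)
  {BCDE}: card=216000; try (E,hash)→10360, (B,hash)→14660, (E,merge)→42520, (B,merge)→139940, (B,nl_idx)→282980, (E,nl)→866080 …(+1); best=10360 via (E,hash)
  {ABCD}: card=46080; try (A,hash)→12160, (A,merge)→43520, (C,hash)→52360, (A,nl_idx)→74080, (C,merge)→789560, (C,nl)→927680 …(+1); best=12160 via (A,hash)
  {ABCDE}: card=3456000; try (E,hash)→63640, (A,hash)→233560, (E,merge)→798520, (A,merge)→4118360, (A,nl_idx)→5410360, (E,nl)→13836160 …(+1); best=63640 via (E,hash)

cost=63640; order=C,D,B,A,E; methods=nl_idx,hash,hash,hash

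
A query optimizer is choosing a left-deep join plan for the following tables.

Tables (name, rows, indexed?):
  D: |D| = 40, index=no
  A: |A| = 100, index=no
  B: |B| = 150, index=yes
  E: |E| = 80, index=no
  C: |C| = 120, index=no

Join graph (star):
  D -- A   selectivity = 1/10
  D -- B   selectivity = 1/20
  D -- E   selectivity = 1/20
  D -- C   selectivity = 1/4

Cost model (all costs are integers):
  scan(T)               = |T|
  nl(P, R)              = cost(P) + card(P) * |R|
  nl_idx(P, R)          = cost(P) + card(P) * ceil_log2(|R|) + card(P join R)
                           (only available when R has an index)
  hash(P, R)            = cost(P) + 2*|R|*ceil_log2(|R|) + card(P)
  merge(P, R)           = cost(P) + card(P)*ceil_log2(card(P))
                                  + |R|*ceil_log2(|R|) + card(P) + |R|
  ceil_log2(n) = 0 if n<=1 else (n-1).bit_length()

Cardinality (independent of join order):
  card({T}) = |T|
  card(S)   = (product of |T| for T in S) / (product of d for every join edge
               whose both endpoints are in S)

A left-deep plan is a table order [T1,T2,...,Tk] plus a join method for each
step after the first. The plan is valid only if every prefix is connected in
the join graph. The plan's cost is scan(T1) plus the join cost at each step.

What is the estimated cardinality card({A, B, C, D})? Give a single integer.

Tables in S: A(100), B(150), C(120), D(40)
Edges inside S: D-A(d=10), D-B(d=20), D-C(d=4)
numerator = 100 * 150 * 120 * 40 = 72000000
denominator = 10 * 20 * 4 = 800
card(S) = 72000000 / 800 = 90000

90000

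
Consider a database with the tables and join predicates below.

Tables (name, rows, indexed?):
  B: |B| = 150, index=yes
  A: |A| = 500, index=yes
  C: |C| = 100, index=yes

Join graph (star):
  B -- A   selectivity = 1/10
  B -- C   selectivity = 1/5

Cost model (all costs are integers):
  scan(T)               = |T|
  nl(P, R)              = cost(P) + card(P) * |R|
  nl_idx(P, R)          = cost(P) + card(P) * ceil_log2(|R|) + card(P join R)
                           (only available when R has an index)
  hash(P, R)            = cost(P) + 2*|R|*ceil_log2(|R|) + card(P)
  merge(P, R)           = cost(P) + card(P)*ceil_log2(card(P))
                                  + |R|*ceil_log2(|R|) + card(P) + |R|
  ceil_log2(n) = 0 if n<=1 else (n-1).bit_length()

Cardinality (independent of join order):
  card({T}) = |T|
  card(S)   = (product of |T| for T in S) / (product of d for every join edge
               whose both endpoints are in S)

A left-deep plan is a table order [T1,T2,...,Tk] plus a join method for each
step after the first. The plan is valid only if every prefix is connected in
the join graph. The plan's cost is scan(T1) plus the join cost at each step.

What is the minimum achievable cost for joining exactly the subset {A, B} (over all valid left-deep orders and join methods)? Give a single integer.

3400

Selinger DP over subsets of {A,B}:
  {B}: scan cost=150, card=150
  {A}: scan cost=500, card=500
  {AB}: card=7500; try (B,hash)→3400, (A,merge)→6500, (B,merge)→6850, (A,nl_idx)→9000, (A,hash)→9300, (B,nl_idx)→12000 …(+2); best=3400 via (B,hash)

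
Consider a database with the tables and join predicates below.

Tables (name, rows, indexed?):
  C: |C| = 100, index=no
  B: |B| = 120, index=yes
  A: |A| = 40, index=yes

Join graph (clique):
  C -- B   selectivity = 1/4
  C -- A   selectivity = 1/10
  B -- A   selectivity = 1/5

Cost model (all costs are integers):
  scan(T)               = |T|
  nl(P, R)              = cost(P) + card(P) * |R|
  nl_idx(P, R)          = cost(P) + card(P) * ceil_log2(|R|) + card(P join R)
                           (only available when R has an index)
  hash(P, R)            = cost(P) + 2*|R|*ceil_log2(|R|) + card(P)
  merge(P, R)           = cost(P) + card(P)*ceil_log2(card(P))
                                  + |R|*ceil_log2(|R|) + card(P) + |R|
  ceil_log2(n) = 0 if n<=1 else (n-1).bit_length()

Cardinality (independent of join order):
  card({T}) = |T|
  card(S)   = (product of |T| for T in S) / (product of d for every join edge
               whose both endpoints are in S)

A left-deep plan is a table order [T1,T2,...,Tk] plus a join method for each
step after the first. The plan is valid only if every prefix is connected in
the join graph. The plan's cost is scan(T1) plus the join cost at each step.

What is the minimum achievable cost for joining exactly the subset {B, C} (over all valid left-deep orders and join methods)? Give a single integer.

1640

Selinger DP over subsets of {B,C}:
  {C}: scan cost=100, card=100
  {B}: scan cost=120, card=120
  {BC}: card=3000; try (C,hash)→1640, (B,merge)→1860, (C,merge)→1880, (B,hash)→1880, (B,nl_idx)→3800, (B,nl)→12100 …(+1); best=1640 via (C,hash)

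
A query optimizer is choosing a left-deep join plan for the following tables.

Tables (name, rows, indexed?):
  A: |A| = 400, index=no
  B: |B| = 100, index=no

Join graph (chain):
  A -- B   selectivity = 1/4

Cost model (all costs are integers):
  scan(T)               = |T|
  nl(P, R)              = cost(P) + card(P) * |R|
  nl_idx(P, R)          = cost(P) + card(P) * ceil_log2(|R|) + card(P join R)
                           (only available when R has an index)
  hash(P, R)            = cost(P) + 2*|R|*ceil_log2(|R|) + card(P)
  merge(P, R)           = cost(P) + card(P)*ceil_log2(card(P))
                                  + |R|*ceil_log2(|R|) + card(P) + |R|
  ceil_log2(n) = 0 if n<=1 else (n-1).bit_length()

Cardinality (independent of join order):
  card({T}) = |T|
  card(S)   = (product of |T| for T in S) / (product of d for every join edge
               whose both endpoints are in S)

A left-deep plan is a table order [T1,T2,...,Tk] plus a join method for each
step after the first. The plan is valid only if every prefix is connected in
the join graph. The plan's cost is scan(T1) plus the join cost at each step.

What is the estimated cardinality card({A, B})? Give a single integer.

10000

Tables in S: A(400), B(100)
Edges inside S: A-B(d=4)
numerator = 400 * 100 = 40000
denominator = 4 = 4
card(S) = 40000 / 4 = 10000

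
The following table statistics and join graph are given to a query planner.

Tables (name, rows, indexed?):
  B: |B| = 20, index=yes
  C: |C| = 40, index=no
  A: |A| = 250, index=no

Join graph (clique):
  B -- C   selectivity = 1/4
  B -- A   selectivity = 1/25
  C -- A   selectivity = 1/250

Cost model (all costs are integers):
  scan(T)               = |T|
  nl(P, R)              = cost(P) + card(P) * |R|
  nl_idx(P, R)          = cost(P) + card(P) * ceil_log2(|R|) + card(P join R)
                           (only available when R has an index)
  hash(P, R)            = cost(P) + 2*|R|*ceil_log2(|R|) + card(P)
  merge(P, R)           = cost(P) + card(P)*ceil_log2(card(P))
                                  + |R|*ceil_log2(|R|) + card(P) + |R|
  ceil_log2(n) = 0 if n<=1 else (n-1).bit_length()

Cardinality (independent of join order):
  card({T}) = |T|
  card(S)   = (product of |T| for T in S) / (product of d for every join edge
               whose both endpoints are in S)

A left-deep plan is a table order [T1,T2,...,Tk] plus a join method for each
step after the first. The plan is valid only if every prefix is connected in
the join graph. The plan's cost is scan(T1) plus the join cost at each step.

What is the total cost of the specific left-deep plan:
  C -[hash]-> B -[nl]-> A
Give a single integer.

50280

step 1: scan C: cost=40, card=40
step 2: join B via hash
    card(P join B) = 40*20/(4) = 200
    cost = 40 + 2*20*5 + 40 = 280
step 3: join A via nl
    card(P join A) = 200*250/(25*250) = 8
    cost = 280 + 200*250 = 50280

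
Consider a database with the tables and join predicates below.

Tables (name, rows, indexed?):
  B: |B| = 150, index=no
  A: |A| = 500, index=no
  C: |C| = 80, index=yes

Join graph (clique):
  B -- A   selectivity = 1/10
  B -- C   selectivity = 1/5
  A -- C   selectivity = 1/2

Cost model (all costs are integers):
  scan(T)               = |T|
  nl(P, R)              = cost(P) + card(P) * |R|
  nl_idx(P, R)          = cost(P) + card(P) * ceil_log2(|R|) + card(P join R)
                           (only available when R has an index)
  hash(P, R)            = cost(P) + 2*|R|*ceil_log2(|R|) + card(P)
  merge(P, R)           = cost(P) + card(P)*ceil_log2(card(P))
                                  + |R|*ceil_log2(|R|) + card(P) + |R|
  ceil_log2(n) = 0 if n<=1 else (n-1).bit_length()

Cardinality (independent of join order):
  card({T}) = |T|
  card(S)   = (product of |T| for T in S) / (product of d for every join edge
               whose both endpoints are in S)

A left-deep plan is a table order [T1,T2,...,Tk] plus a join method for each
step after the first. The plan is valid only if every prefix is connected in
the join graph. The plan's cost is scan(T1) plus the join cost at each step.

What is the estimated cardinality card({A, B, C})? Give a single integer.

60000

Tables in S: A(500), B(150), C(80)
Edges inside S: B-A(d=10), B-C(d=5), A-C(d=2)
numerator = 500 * 150 * 80 = 6000000
denominator = 10 * 5 * 2 = 100
card(S) = 6000000 / 100 = 60000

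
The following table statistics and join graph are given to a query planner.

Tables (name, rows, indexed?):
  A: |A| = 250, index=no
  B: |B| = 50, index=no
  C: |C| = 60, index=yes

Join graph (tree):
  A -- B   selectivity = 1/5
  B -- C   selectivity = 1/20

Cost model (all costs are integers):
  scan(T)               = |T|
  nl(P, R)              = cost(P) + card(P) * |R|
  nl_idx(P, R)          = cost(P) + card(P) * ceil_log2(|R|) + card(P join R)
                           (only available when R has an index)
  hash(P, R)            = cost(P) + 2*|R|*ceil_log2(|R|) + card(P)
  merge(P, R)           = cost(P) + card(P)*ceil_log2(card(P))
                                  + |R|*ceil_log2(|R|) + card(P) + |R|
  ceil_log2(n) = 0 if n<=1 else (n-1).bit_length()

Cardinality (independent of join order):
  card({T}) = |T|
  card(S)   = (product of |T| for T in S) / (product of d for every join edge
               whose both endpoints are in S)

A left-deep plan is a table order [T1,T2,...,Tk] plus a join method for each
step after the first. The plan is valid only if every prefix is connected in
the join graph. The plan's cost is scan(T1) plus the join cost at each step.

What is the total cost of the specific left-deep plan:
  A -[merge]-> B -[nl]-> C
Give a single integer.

152850

step 1: scan A: cost=250, card=250
step 2: join B via merge
    card(P join B) = 250*50/(5) = 2500
    cost = 250 + 250*8 + 50*6 + 250 + 50 = 2850
step 3: join C via nl
    card(P join C) = 2500*60/(20) = 7500
    cost = 2850 + 2500*60 = 152850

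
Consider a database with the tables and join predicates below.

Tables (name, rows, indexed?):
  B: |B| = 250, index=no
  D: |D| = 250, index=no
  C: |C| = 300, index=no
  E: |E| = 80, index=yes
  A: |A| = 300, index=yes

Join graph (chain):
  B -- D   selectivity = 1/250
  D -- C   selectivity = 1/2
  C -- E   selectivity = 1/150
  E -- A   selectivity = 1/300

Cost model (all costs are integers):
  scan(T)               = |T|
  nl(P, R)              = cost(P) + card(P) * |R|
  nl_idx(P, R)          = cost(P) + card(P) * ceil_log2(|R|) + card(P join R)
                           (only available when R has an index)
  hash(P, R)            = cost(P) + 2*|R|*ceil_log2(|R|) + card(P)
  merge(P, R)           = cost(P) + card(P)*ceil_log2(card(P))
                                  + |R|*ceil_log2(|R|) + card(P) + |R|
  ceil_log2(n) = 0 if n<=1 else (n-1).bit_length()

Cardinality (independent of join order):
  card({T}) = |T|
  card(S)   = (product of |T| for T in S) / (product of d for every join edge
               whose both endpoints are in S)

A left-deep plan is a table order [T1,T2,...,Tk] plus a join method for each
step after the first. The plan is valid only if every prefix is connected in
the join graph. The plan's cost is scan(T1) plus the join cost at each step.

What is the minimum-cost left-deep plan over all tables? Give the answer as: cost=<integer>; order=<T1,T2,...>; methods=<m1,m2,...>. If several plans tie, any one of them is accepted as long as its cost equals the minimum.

Selinger DP (subsets sized 1..n):
  {B}: scan cost=250, card=250
  {D}: scan cost=250, card=250
  {C}: scan cost=300, card=300
  {E}: scan cost=80, card=80
  {A}: scan cost=300, card=300
  {BD}: card=250; try (D,hash)→4500, (B,hash)→4500, (D,merge)→4750, (B,merge)→4750, (D,nl)→62750, (B,nl)→62750; best=4500 via (D,hash)
  {CD}: card=37500; try (D,hash)→4600, (C,merge)→5500, (D,merge)→5550, (C,hash)→5900, (C,nl)→75250, (D,nl)→75300; best=4600 via (D,hash)
  {CE}: card=160; try (E,hash)→1720, (E,nl_idx)→2560, (C,merge)→3720, (E,merge)→3940, (C,hash)→5560, (C,nl)→24080 …(+1); best=1720 via (E,hash)
  {AE}: card=80; try (A,nl_idx)→880, (E,hash)→1720, (E,nl_idx)→2480, (A,merge)→3720, (E,merge)→3940, (A,hash)→5560 …(+2); best=880 via (A,nl_idx)
  {BCD}: card=37500; try (C,merge)→9750, (C,hash)→10150, (B,hash)→46100, (C,nl)→79500, (B,merge)→644350, (B,nl)→9379600; best=9750 via (C,merge)
  {CDE}: card=20000; try (D,merge)→5410, (D,hash)→5880, (D,nl)→41720, (E,hash)→43220, (E,nl_idx)→287100, (E,merge)→642740 …(+1); best=5410 via (D,merge)
  {ACE}: card=160; try (A,nl_idx)→3320, (C,merge)→4520, (A,merge)→6160, (C,hash)→6360, (A,hash)→7280, (C,nl)→24880 …(+1); best=3320 via (A,nl_idx)
  {BCDE}: card=20000; try (B,hash)→29410, (E,hash)→48370, (E,nl_idx)→292250, (B,merge)→327660, (E,merge)→647890, (E,nl)→3009750 …(+1); best=29410 via (B,hash)
  {ACDE}: card=20000; try (D,merge)→7010, (D,hash)→7480, (A,hash)→30810, (D,nl)→43320, (A,nl_idx)→205410, (A,merge)→328410 …(+1); best=7010 via (D,merge)
  {ABCDE}: card=20000; try (B,hash)→31010, (A,hash)→54810, (A,nl_idx)→229410, (B,merge)→329260, (A,merge)→352410, (B,nl)→5007010 …(+1); best=31010 via (B,hash)

cost=31010; order=C,E,A,D,B; methods=hash,nl_idx,merge,hash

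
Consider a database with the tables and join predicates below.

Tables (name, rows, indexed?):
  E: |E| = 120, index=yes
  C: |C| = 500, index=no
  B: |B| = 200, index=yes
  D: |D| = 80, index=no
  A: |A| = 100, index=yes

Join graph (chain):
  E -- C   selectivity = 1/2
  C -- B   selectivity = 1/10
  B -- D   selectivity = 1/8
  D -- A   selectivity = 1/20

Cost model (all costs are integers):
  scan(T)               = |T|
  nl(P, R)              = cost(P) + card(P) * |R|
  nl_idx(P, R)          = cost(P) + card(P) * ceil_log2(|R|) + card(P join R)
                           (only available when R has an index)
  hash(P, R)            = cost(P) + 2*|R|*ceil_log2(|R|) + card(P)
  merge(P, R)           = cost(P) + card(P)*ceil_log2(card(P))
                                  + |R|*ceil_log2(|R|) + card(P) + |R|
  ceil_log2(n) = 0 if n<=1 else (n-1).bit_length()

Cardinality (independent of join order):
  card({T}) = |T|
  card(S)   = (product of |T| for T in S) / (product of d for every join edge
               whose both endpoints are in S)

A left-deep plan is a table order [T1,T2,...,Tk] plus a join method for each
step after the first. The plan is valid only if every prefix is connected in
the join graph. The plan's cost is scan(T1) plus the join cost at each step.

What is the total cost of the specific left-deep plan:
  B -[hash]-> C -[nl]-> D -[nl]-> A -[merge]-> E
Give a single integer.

20810360

step 1: scan B: cost=200, card=200
step 2: join C via hash
    card(P join C) = 200*500/(10) = 10000
    cost = 200 + 2*500*9 + 200 = 9400
step 3: join D via nl
    card(P join D) = 10000*80/(8) = 100000
    cost = 9400 + 10000*80 = 809400
step 4: join A via nl
    card(P join A) = 100000*100/(20) = 500000
    cost = 809400 + 100000*100 = 10809400
step 5: join E via merge
    card(P join E) = 500000*120/(2) = 30000000
    cost = 10809400 + 500000*19 + 120*7 + 500000 + 120 = 20810360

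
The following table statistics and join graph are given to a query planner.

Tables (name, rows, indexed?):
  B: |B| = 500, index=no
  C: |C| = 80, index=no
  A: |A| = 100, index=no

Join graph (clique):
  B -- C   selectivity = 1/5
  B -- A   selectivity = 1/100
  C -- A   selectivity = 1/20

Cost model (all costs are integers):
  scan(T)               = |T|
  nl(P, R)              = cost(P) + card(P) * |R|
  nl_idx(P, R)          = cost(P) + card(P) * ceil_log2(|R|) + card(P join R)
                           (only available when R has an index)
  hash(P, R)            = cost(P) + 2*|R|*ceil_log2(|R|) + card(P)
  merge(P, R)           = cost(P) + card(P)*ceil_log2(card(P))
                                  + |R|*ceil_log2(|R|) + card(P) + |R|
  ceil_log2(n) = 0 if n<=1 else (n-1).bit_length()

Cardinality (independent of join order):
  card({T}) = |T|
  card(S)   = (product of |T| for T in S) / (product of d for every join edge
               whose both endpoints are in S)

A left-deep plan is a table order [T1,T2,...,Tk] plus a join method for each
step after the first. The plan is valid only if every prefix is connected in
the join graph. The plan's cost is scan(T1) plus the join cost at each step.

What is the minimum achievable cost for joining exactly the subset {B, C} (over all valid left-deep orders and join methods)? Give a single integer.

Selinger DP over subsets of {B,C}:
  {B}: scan cost=500, card=500
  {C}: scan cost=80, card=80
  {BC}: card=8000; try (C,hash)→2120, (B,merge)→5720, (C,merge)→6140, (B,hash)→9160, (B,nl)→40080, (C,nl)→40500; best=2120 via (C,hash)

2120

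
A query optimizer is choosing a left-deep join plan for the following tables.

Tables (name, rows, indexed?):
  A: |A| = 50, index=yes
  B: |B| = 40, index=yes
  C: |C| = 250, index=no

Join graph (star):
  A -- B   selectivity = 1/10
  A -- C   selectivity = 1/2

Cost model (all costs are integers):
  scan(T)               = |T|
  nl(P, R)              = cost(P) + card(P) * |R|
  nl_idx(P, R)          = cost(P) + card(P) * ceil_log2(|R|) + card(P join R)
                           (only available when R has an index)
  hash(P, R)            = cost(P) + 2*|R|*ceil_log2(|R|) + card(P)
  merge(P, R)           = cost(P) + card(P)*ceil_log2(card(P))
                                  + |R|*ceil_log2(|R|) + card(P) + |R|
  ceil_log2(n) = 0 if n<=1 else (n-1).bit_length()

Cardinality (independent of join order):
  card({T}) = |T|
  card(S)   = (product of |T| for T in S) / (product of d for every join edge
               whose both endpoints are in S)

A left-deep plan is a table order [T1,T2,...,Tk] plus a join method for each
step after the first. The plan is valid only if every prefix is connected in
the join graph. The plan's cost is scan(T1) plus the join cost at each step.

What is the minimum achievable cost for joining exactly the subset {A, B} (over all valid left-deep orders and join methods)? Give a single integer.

480

Selinger DP over subsets of {A,B}:
  {A}: scan cost=50, card=50
  {B}: scan cost=40, card=40
  {AB}: card=200; try (A,nl_idx)→480, (B,nl_idx)→550, (B,hash)→580, (A,merge)→670, (B,merge)→680, (A,hash)→680 …(+2); best=480 via (A,nl_idx)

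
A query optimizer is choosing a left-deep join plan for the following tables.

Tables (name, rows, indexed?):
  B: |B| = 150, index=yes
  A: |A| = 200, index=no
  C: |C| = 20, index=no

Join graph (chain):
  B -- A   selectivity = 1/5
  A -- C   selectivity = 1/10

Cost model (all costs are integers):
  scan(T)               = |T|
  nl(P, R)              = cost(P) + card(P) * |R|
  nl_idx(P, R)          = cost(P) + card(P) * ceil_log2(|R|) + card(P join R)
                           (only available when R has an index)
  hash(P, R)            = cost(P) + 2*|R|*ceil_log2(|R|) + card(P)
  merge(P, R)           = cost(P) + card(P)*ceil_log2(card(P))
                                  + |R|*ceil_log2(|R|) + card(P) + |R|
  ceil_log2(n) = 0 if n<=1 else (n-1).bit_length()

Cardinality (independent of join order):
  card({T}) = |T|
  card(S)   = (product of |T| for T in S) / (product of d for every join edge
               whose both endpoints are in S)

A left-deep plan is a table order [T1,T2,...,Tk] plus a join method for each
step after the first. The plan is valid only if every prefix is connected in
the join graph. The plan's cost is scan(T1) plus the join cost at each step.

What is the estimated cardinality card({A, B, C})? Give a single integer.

12000

Tables in S: A(200), B(150), C(20)
Edges inside S: B-A(d=5), A-C(d=10)
numerator = 200 * 150 * 20 = 600000
denominator = 5 * 10 = 50
card(S) = 600000 / 50 = 12000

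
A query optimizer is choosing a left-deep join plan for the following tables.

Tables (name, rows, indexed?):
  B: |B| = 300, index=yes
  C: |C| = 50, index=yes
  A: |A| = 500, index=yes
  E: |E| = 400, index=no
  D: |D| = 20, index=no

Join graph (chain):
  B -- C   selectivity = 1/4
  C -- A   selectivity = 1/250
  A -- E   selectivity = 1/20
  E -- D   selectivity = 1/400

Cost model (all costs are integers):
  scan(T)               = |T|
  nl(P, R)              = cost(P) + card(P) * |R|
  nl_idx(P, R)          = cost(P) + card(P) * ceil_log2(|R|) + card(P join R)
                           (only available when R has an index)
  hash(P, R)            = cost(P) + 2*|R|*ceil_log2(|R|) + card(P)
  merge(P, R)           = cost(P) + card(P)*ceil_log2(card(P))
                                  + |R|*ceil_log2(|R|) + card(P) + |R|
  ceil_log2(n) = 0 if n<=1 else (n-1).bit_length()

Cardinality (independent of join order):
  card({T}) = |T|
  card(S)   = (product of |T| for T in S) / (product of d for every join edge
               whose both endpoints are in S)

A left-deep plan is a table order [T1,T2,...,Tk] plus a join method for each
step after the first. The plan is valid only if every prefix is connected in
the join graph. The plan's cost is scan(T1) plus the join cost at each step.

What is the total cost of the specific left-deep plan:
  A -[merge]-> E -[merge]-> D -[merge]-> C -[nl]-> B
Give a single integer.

194970

step 1: scan A: cost=500, card=500
step 2: join E via merge
    card(P join E) = 500*400/(20) = 10000
    cost = 500 + 500*9 + 400*9 + 500 + 400 = 9500
step 3: join D via merge
    card(P join D) = 10000*20/(400) = 500
    cost = 9500 + 10000*14 + 20*5 + 10000 + 20 = 159620
step 4: join C via merge
    card(P join C) = 500*50/(250) = 100
    cost = 159620 + 500*9 + 50*6 + 500 + 50 = 164970
step 5: join B via nl
    card(P join B) = 100*300/(4) = 7500
    cost = 164970 + 100*300 = 194970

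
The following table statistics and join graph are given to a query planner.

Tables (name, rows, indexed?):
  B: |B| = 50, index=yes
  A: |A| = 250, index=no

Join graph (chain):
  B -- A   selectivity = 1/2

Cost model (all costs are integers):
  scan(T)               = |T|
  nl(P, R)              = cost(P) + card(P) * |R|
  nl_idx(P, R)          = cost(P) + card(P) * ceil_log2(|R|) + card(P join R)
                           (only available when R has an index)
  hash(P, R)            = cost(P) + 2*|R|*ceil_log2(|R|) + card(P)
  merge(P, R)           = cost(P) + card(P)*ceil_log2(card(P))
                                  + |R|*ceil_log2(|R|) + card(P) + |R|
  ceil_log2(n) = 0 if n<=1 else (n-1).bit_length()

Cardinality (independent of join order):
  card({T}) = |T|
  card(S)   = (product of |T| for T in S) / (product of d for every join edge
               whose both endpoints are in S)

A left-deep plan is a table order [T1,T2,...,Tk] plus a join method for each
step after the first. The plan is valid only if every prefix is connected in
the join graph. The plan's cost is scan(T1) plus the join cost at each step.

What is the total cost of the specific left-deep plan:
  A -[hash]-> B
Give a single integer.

1100

step 1: scan A: cost=250, card=250
step 2: join B via hash
    card(P join B) = 250*50/(2) = 6250
    cost = 250 + 2*50*6 + 250 = 1100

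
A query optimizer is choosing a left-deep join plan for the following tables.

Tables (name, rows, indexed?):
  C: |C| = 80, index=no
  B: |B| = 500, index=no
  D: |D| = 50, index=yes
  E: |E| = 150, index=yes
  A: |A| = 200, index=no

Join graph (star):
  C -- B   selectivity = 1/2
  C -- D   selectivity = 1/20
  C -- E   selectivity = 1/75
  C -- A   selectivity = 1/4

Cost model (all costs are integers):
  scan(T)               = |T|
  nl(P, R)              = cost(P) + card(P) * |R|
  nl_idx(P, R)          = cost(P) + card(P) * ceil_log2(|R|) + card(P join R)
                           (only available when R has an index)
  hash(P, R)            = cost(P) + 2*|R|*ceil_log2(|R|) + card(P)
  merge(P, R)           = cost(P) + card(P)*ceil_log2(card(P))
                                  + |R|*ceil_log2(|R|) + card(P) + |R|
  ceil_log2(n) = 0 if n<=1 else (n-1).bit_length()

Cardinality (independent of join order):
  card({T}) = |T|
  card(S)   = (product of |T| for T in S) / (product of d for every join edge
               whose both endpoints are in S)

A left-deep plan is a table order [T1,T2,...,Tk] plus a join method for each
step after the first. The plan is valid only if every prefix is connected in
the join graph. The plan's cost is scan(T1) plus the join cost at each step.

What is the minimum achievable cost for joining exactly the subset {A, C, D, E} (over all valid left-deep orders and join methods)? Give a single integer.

Selinger DP over subsets of {A,C,D,E}:
  {C}: scan cost=80, card=80
  {D}: scan cost=50, card=50
  {E}: scan cost=150, card=150
  {A}: scan cost=200, card=200
  {CD}: card=200; try (D,hash)→760, (D,nl_idx)→760, (C,merge)→1040, (D,merge)→1070, (C,hash)→1220, (C,nl)→4050 …(+1); best=760 via (D,hash)
  {CE}: card=160; try (E,nl_idx)→880, (C,hash)→1420, (E,merge)→2070, (C,merge)→2140, (E,hash)→2560, (E,nl)→12080 …(+1); best=880 via (E,nl_idx)
  {AC}: card=4000; try (C,hash)→1520, (A,merge)→2520, (C,merge)→2640, (A,hash)→3360, (A,nl)→16080, (C,nl)→16200; best=1520 via (C,hash)
  {CDE}: card=400; try (D,hash)→1640, (D,nl_idx)→2240, (D,merge)→2670, (E,nl_idx)→2760, (E,hash)→3360, (E,merge)→3910 …(+2); best=1640 via (D,hash)
  {ACD}: card=10000; try (A,hash)→4160, (A,merge)→4360, (D,hash)→6120, (D,nl_idx)→35520, (A,nl)→40760, (D,merge)→53870 …(+1); best=4160 via (A,hash)
  {ACE}: card=8000; try (A,merge)→4120, (A,hash)→4240, (E,hash)→7920, (A,nl)→32880, (E,nl_idx)→41520, (E,merge)→54870 …(+1); best=4120 via (A,merge)
  {ACDE}: card=20000; try (A,hash)→5240, (A,merge)→7440, (D,hash)→12720, (E,hash)→16560, (D,nl_idx)→72120, (A,nl)→81640 …(+5); best=5240 via (A,hash)

5240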